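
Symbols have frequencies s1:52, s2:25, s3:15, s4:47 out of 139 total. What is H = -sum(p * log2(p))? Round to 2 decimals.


Computing entropy H = -sum(p_i * log2(p_i)):
  s1: p = 52/139 = 0.3741, -p*log2(p) = 0.5307
  s2: p = 25/139 = 0.1799, -p*log2(p) = 0.4452
  s3: p = 15/139 = 0.1079, -p*log2(p) = 0.3466
  s4: p = 47/139 = 0.3381, -p*log2(p) = 0.5290
H = sum of terms = 1.8515
Rounded to 2 decimals: 1.85

1.85


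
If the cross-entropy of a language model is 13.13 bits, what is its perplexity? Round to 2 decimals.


Perplexity formula: PP = 2^H
H = 13.13
PP = 2^13.13
Decompose: 2^13.13 = 2^13 * 2^0.13
2^13 = 8192, 2^0.13 ~ 1.0942937
PP ~ 8192 * 1.0942937 = 8964.4539904
Rounded to 2 decimals: 8964.45

8964.45


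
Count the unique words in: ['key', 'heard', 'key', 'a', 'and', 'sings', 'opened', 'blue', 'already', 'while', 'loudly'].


Listing all tokens and tracking unique types:
  Token 1: 'key' -> NEW (unique so far: 1)
  Token 2: 'heard' -> NEW (unique so far: 2)
  Token 3: 'key' -> duplicate (unique so far: 2)
  Token 4: 'a' -> NEW (unique so far: 3)
  Token 5: 'and' -> NEW (unique so far: 4)
  Token 6: 'sings' -> NEW (unique so far: 5)
  Token 7: 'opened' -> NEW (unique so far: 6)
  Token 8: 'blue' -> NEW (unique so far: 7)
  Token 9: 'already' -> NEW (unique so far: 8)
  Token 10: 'while' -> NEW (unique so far: 9)
  Token 11: 'loudly' -> NEW (unique so far: 10)
Unique types: ('a', 'already', 'and', 'blue', 'heard', 'key', 'loudly', 'opened', 'sings', 'while')
Vocabulary size: 10

10


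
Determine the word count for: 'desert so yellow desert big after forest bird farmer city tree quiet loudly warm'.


Counting words by splitting on spaces:
  Word 1: 'desert'
  Word 2: 'so'
  Word 3: 'yellow'
  Word 4: 'desert'
  Word 5: 'big'
  Word 6: 'after'
  Word 7: 'forest'
  Word 8: 'bird'
  Word 9: 'farmer'
  Word 10: 'city'
  Word 11: 'tree'
  Word 12: 'quiet'
  Word 13: 'loudly'
  Word 14: 'warm'
Total words: 14

14


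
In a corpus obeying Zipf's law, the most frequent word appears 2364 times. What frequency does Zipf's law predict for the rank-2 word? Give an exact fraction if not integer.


Zipf's law: freq(rank) = f1 / rank
f1 = 2364, rank = 2
freq = 2364 / 2
= 1182

1182


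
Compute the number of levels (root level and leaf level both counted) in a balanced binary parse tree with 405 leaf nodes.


In a balanced binary tree with n leaves the deepest leaf is ceil(log2(n)) edges below the root,
so counting node levels inclusive of root and leaves gives ceil(log2(n)) + 1 levels.
log2(405) = 8.6618
ceil(8.6618) = 9
levels = 9 + 1 = 10

10


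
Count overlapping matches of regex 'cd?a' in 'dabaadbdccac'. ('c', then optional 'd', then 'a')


Pattern: cd?a means 'c', then optional 'd', then 'a'.
Scanning 'dabaadbdccac' position-by-position:
  Pos 0: window 'dab' -> no
  Pos 1: window 'aba' -> no
  Pos 2: window 'baa' -> no
  Pos 3: window 'aad' -> no
  Pos 4: window 'adb' -> no
  Pos 5: window 'dbd' -> no
  Pos 6: window 'bdc' -> no
  Pos 7: window 'dcc' -> no
  Pos 8: window 'cca' -> no
  Pos 9: window 'cac' -> MATCH
  Pos 10: window 'ac' -> no
  Pos 11: window 'c' -> no
Total matches: 1

1


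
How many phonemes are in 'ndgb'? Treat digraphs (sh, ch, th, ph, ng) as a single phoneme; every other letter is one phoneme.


Parsing 'ndgb' greedily, digraphs first:
  'n' -> consonant phoneme (phonemes so far: 1)
  'd' -> consonant phoneme (phonemes so far: 2)
  'g' -> consonant phoneme (phonemes so far: 3)
  'b' -> consonant phoneme (phonemes so far: 4)
Total phonemes: 4

4


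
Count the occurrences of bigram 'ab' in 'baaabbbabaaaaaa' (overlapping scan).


Scanning 'baaabbbabaaaaaa' for bigram 'ab':
  Position 0: 'ba' -> no
  Position 1: 'aa' -> no
  Position 2: 'aa' -> no
  Position 3: 'ab' -> MATCH
  Position 4: 'bb' -> no
  Position 5: 'bb' -> no
  Position 6: 'ba' -> no
  Position 7: 'ab' -> MATCH
  Position 8: 'ba' -> no
  Position 9: 'aa' -> no
  Position 10: 'aa' -> no
  Position 11: 'aa' -> no
  Position 12: 'aa' -> no
  Position 13: 'aa' -> no
Total matches: 2

2


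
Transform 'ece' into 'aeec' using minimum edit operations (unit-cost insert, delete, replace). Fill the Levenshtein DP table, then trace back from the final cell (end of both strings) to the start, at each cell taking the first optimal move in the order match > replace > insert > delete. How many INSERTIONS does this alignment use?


Edit distance = 3. Backtracking from cell (3, 4) with preference match > replace > insert > delete,
then listing the resulting alignment 'ece' -> 'aeec' left to right:
  Step 1: insert 'a' [insertion #1]
  Step 2: keep 'e'
  Step 3: replace c->e
  Step 4: replace e->c
Total insertions: 1

1


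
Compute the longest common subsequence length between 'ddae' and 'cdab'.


DP table for LCS of 'ddae' and 'cdab':
       c  d  a  b
    0  0  0  0  0
  d 0  0  1  1  1
  d 0  0  1  1  1
  a 0  0  1  2  2
  e 0  0  1  2  2
LCS: 'da'
LCS length = 2

2


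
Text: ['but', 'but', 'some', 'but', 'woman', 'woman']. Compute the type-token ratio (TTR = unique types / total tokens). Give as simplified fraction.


Tokens: 6
Unique types: ('but', 'some', 'woman') = 3
TTR = 3/6
Simplify: divide both by 3 -> 1/2
TTR = 1/2

1/2


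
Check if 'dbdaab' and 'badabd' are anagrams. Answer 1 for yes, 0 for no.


Sort characters of 'dbdaab': 'aabbdd'
Sort characters of 'badabd': 'aabbdd'
Sorted forms match -> they ARE anagrams
Result: 1

1


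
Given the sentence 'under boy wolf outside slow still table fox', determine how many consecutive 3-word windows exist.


Word trigrams from [8] words:
  Trigram 1: (under boy wolf)
  Trigram 2: (boy wolf outside)
  Trigram 3: (wolf outside slow)
  Trigram 4: (outside slow still)
  Trigram 5: (slow still table)
  Trigram 6: (still table fox)
Total word trigrams: 8 - 2 = 6

6


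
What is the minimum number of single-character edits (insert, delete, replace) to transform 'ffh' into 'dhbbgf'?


Building DP table for s1='ffh' (len 3) and s2='dhbbgf' (len 6):
       d  h  b  b  g  f
    0  1  2  3  4  5  6
  f 1  1  2  3  4  5  5
  f 2  2  2  3  4  5  5
  h 3  3  2  3  4  5  6
Edit distance = dp[3][6] = 6

6


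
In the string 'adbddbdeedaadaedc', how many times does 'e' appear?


Scanning 'adbddbdeedaadaedc' for 'e':
  Position 7: 'e' -> MATCH (count: 1)
  Position 8: 'e' -> MATCH (count: 2)
  Position 14: 'e' -> MATCH (count: 3)
Total occurrences of 'e': 3

3


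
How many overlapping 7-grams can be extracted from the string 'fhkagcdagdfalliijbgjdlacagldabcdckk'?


String 'fhkagcdagdfalliijbgjdlacagldabcdckk' has length L = 35.
Number of overlapping n-grams = L - n + 1
Substituting: 35 - 7 + 1 = 29

29


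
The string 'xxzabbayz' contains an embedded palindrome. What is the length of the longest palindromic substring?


Scanning 'xxzabbayz' for palindromic substrings.
Substring at positions 3-6: 'abba'.
Check: reverse('abba') = 'abba' -> palindrome confirmed.
Neighbouring characters ('z' / 'y') break symmetry, so it cannot extend further.
No longer palindromic substring exists; longest length = 4

4


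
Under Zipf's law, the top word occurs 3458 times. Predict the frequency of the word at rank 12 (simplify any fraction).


Zipf's law: freq(rank) = f1 / rank
f1 = 3458, rank = 12
freq = 3458 / 12
GCD(3458, 12) = 2
Simplified: 1729/6

1729/6


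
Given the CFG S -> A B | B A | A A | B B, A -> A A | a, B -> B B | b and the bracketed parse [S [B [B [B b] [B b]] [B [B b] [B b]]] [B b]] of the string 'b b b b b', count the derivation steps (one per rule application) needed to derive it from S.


Every bracketed nonterminal node [X ...] in the tree is produced by exactly one rule application.
Reading the tree off as a leftmost derivation:
  Step 1: S  =>  B B   (applied S -> B B)
  Step 2: B B  =>  B B B   (applied B -> B B)
  Step 3: B B B  =>  B B B B   (applied B -> B B)
  Step 4: B B B B  =>  b B B B   (applied B -> b)
  Step 5: b B B B  =>  b b B B   (applied B -> b)
  Step 6: b b B B  =>  b b B B B   (applied B -> B B)
  Step 7: b b B B B  =>  b b b B B   (applied B -> b)
  Step 8: b b b B B  =>  b b b b B   (applied B -> b)
  Step 9: b b b b B  =>  b b b b b   (applied B -> b)
Final yield: b b b b b
Total rewrite steps: 9

9


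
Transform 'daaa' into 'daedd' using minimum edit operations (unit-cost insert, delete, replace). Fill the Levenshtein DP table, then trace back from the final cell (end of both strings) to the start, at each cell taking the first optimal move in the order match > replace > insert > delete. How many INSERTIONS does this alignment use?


Edit distance = 3. Backtracking from cell (4, 5) with preference match > replace > insert > delete,
then listing the resulting alignment 'daaa' -> 'daedd' left to right:
  Step 1: keep 'd'
  Step 2: keep 'a'
  Step 3: insert 'e' [insertion #1]
  Step 4: replace a->d
  Step 5: replace a->d
Total insertions: 1

1


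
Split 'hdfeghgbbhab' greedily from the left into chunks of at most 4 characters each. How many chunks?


'hdfeghgbbhab' has 12 characters.
Chunking with max size 4:
  Chunk 1: 'hdfe' (positions 0-3)
  Chunk 2: 'ghgb' (positions 4-7)
  Chunk 3: 'bhab' (positions 8-11)
Total chunks: ceil(12 / 4) = 3

3


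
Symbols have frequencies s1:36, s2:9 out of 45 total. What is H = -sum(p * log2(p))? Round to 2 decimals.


Computing entropy H = -sum(p_i * log2(p_i)):
  s1: p = 36/45 = 0.8000, -p*log2(p) = 0.2575
  s2: p = 9/45 = 0.2000, -p*log2(p) = 0.4644
H = sum of terms = 0.7219
Rounded to 2 decimals: 0.72

0.72


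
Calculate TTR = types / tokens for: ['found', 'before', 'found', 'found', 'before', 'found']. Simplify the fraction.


Tokens: 6
Unique types: ('before', 'found') = 2
TTR = 2/6
Simplify: divide both by 2 -> 1/3
TTR = 1/3

1/3


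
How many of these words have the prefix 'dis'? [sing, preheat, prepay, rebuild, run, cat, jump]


Checking each word for prefix 'dis':
  'sing' -> no (count: 0)
  'preheat' -> no (count: 0)
  'prepay' -> no (count: 0)
  'rebuild' -> no (count: 0)
  'run' -> no (count: 0)
  'cat' -> no (count: 0)
  'jump' -> no (count: 0)
Total with prefix 'dis': 0

0


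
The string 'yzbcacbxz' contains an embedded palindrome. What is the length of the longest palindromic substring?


Scanning 'yzbcacbxz' for palindromic substrings.
Substring at positions 2-6: 'bcacb'.
Check: reverse('bcacb') = 'bcacb' -> palindrome confirmed.
Neighbouring characters ('z' / 'x') break symmetry, so it cannot extend further.
No longer palindromic substring exists; longest length = 5

5


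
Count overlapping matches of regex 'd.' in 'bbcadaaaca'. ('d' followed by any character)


Pattern: d. means 'd' followed by any character.
Scanning 'bbcadaaaca' position-by-position:
  Pos 0: window 'bb' -> no
  Pos 1: window 'bc' -> no
  Pos 2: window 'ca' -> no
  Pos 3: window 'ad' -> no
  Pos 4: window 'da' -> MATCH
  Pos 5: window 'aa' -> no
  Pos 6: window 'aa' -> no
  Pos 7: window 'ac' -> no
  Pos 8: window 'ca' -> no
  Pos 9: window 'a' -> no
Total matches: 1

1


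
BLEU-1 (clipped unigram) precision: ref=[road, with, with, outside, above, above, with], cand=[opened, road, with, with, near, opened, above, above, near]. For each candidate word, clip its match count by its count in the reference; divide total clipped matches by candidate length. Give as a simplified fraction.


Reference word counts: {'above': 2, 'outside': 1, 'road': 1, 'with': 3}
Checking each candidate word (with clipping):
  'opened' -> not in reference -> no match (matches: 0)
  'road' -> in reference (ref count 1, used 1/1) -> match (matches: 1)
  'with' -> in reference (ref count 3, used 1/3) -> match (matches: 2)
  'with' -> in reference (ref count 3, used 2/3) -> match (matches: 3)
  'near' -> not in reference -> no match (matches: 3)
  'opened' -> not in reference -> no match (matches: 3)
  'above' -> in reference (ref count 2, used 1/2) -> match (matches: 4)
  'above' -> in reference (ref count 2, used 2/2) -> match (matches: 5)
  'near' -> not in reference -> no match (matches: 5)
Clipped matches: 5, Candidate length: 9
Precision = 5/9

5/9


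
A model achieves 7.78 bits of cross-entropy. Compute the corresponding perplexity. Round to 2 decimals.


Perplexity formula: PP = 2^H
H = 7.78
PP = 2^7.78
Decompose: 2^7.78 = 2^7 * 2^0.78
2^7 = 128, 2^0.78 ~ 1.7171309
PP ~ 128 * 1.7171309 = 219.7927552
Rounded to 2 decimals: 219.79

219.79


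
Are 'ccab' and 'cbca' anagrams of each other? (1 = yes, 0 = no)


Sort characters of 'ccab': 'abcc'
Sort characters of 'cbca': 'abcc'
Sorted forms match -> they ARE anagrams
Result: 1

1


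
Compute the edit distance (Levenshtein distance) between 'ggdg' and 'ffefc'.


Building DP table for s1='ggdg' (len 4) and s2='ffefc' (len 5):
       f  f  e  f  c
    0  1  2  3  4  5
  g 1  1  2  3  4  5
  g 2  2  2  3  4  5
  d 3  3  3  3  4  5
  g 4  4  4  4  4  5
Edit distance = dp[4][5] = 5

5


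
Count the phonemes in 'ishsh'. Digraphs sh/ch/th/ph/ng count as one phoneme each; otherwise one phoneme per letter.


Parsing 'ishsh' greedily, digraphs first:
  'i' -> vowel phoneme (phonemes so far: 1)
  'sh' -> digraph (1 consonant phoneme) (phonemes so far: 2)
  'sh' -> digraph (1 consonant phoneme) (phonemes so far: 3)
Total phonemes: 3

3


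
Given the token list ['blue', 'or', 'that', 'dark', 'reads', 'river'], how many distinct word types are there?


Listing all tokens and tracking unique types:
  Token 1: 'blue' -> NEW (unique so far: 1)
  Token 2: 'or' -> NEW (unique so far: 2)
  Token 3: 'that' -> NEW (unique so far: 3)
  Token 4: 'dark' -> NEW (unique so far: 4)
  Token 5: 'reads' -> NEW (unique so far: 5)
  Token 6: 'river' -> NEW (unique so far: 6)
Unique types: ('blue', 'dark', 'or', 'reads', 'river', 'that')
Vocabulary size: 6

6


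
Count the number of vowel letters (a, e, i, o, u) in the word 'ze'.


Scanning each character of 'ze':
  Position 1: 'z' -> consonant (running count: 0)
  Position 2: 'e' -> vowel (running count: 1)
Total vowels: 1

1


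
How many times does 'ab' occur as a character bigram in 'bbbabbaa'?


Scanning 'bbbabbaa' for bigram 'ab':
  Position 0: 'bb' -> no
  Position 1: 'bb' -> no
  Position 2: 'ba' -> no
  Position 3: 'ab' -> MATCH
  Position 4: 'bb' -> no
  Position 5: 'ba' -> no
  Position 6: 'aa' -> no
Total matches: 1

1


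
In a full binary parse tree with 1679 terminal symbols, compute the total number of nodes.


Leaf nodes (terminals): 1679
Internal nodes = n - 1 = 1679 - 1 = 1678
Total = leaves + internal = 1679 + 1678 = 3357

3357


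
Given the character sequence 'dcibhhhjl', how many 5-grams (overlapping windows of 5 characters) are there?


String 'dcibhhhjl' has length L = 9.
Number of overlapping n-grams = L - n + 1
Substituting: 9 - 5 + 1 = 5

5


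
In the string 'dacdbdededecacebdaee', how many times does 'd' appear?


Scanning 'dacdbdededecacebdaee' for 'd':
  Position 0: 'd' -> MATCH (count: 1)
  Position 3: 'd' -> MATCH (count: 2)
  Position 5: 'd' -> MATCH (count: 3)
  Position 7: 'd' -> MATCH (count: 4)
  Position 9: 'd' -> MATCH (count: 5)
  Position 16: 'd' -> MATCH (count: 6)
Total occurrences of 'd': 6

6


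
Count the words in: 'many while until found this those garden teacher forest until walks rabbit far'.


Counting words by splitting on spaces:
  Word 1: 'many'
  Word 2: 'while'
  Word 3: 'until'
  Word 4: 'found'
  Word 5: 'this'
  Word 6: 'those'
  Word 7: 'garden'
  Word 8: 'teacher'
  Word 9: 'forest'
  Word 10: 'until'
  Word 11: 'walks'
  Word 12: 'rabbit'
  Word 13: 'far'
Total words: 13

13


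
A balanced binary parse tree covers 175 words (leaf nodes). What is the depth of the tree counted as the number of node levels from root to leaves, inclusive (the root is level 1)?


In a balanced binary tree with n leaves the deepest leaf is ceil(log2(n)) edges below the root,
so counting node levels inclusive of root and leaves gives ceil(log2(n)) + 1 levels.
log2(175) = 7.4512
ceil(7.4512) = 8
levels = 8 + 1 = 9

9


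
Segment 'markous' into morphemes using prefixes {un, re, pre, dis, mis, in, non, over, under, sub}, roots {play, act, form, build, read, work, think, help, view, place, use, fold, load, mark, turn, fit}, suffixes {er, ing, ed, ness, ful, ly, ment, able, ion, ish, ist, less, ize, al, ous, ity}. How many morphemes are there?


Segmenting 'markous' against the inventory:
  'mark' -> root (morpheme 1)
  'ous' -> suffix (morpheme 2)
Total morphemes: 2

2


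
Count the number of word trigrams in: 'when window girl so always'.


Word trigrams from [5] words:
  Trigram 1: (when window girl)
  Trigram 2: (window girl so)
  Trigram 3: (girl so always)
Total word trigrams: 5 - 2 = 3

3


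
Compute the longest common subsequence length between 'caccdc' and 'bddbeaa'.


DP table for LCS of 'caccdc' and 'bddbeaa':
       b  d  d  b  e  a  a
    0  0  0  0  0  0  0  0
  c 0  0  0  0  0  0  0  0
  a 0  0  0  0  0  0  1  1
  c 0  0  0  0  0  0  1  1
  c 0  0  0  0  0  0  1  1
  d 0  0  1  1  1  1  1  1
  c 0  0  1  1  1  1  1  1
LCS: 'a'
LCS length = 1

1


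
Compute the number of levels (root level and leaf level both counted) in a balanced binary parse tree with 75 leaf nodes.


In a balanced binary tree with n leaves the deepest leaf is ceil(log2(n)) edges below the root,
so counting node levels inclusive of root and leaves gives ceil(log2(n)) + 1 levels.
log2(75) = 6.2288
ceil(6.2288) = 7
levels = 7 + 1 = 8

8


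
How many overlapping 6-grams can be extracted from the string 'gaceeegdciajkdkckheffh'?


String 'gaceeegdciajkdkckheffh' has length L = 22.
Number of overlapping n-grams = L - n + 1
Substituting: 22 - 6 + 1 = 17

17


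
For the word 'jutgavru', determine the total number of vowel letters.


Scanning each character of 'jutgavru':
  Position 1: 'j' -> consonant (running count: 0)
  Position 2: 'u' -> vowel (running count: 1)
  Position 3: 't' -> consonant (running count: 1)
  Position 4: 'g' -> consonant (running count: 1)
  Position 5: 'a' -> vowel (running count: 2)
  Position 6: 'v' -> consonant (running count: 2)
  Position 7: 'r' -> consonant (running count: 2)
  Position 8: 'u' -> vowel (running count: 3)
Total vowels: 3

3


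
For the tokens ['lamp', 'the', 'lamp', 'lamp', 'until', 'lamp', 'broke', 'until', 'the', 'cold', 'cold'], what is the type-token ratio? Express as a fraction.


Tokens: 11
Unique types: ('broke', 'cold', 'lamp', 'the', 'until') = 5
TTR = 5/11
Already in lowest terms.

5/11


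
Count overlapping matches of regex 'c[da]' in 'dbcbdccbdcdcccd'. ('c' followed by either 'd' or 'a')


Pattern: c[da] means 'c' followed by either 'd' or 'a'.
Scanning 'dbcbdccbdcdcccd' position-by-position:
  Pos 0: window 'db' -> no
  Pos 1: window 'bc' -> no
  Pos 2: window 'cb' -> no
  Pos 3: window 'bd' -> no
  Pos 4: window 'dc' -> no
  Pos 5: window 'cc' -> no
  Pos 6: window 'cb' -> no
  Pos 7: window 'bd' -> no
  Pos 8: window 'dc' -> no
  Pos 9: window 'cd' -> MATCH
  Pos 10: window 'dc' -> no
  Pos 11: window 'cc' -> no
  Pos 12: window 'cc' -> no
  Pos 13: window 'cd' -> MATCH
  Pos 14: window 'd' -> no
Total matches: 2

2


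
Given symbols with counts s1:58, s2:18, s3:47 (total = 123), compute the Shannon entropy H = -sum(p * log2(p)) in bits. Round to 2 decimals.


Computing entropy H = -sum(p_i * log2(p_i)):
  s1: p = 58/123 = 0.4715, -p*log2(p) = 0.5114
  s2: p = 18/123 = 0.1463, -p*log2(p) = 0.4057
  s3: p = 47/123 = 0.3821, -p*log2(p) = 0.5303
H = sum of terms = 1.4474
Rounded to 2 decimals: 1.45

1.45


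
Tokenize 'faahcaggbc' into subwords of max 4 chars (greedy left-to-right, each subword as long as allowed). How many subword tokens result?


'faahcaggbc' has 10 characters.
Chunking with max size 4:
  Chunk 1: 'faah' (positions 0-3)
  Chunk 2: 'cagg' (positions 4-7)
  Chunk 3: 'bc' (positions 8-9)
Total chunks: ceil(10 / 4) = 3

3


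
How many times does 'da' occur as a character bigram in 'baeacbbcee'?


Scanning 'baeacbbcee' for bigram 'da':
  Position 0: 'ba' -> no
  Position 1: 'ae' -> no
  Position 2: 'ea' -> no
  Position 3: 'ac' -> no
  Position 4: 'cb' -> no
  Position 5: 'bb' -> no
  Position 6: 'bc' -> no
  Position 7: 'ce' -> no
  Position 8: 'ee' -> no
Total matches: 0

0


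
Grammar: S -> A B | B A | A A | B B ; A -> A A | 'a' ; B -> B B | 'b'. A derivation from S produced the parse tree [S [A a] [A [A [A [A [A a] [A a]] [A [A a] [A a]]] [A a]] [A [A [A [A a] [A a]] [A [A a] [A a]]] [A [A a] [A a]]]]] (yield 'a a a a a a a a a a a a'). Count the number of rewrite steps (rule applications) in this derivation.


Every bracketed nonterminal node [X ...] in the tree is produced by exactly one rule application.
Reading the tree off as a leftmost derivation:
  Step 1: S  =>  A A   (applied S -> A A)
  Step 2: A A  =>  a A   (applied A -> a)
  Step 3: a A  =>  a A A   (applied A -> A A)
  Step 4: a A A  =>  a A A A   (applied A -> A A)
  Step 5: a A A A  =>  a A A A A   (applied A -> A A)
  Step 6: a A A A A  =>  a A A A A A   (applied A -> A A)
  Step 7: a A A A A A  =>  a a A A A A   (applied A -> a)
  Step 8: a a A A A A  =>  a a a A A A   (applied A -> a)
  Step 9: a a a A A A  =>  a a a A A A A   (applied A -> A A)
  Step 10: a a a A A A A  =>  a a a a A A A   (applied A -> a)
  Step 11: a a a a A A A  =>  a a a a a A A   (applied A -> a)
  Step 12: a a a a a A A  =>  a a a a a a A   (applied A -> a)
  Step 13: a a a a a a A  =>  a a a a a a A A   (applied A -> A A)
  Step 14: a a a a a a A A  =>  a a a a a a A A A   (applied A -> A A)
  Step 15: a a a a a a A A A  =>  a a a a a a A A A A   (applied A -> A A)
  Step 16: a a a a a a A A A A  =>  a a a a a a a A A A   (applied A -> a)
  Step 17: a a a a a a a A A A  =>  a a a a a a a a A A   (applied A -> a)
  Step 18: a a a a a a a a A A  =>  a a a a a a a a A A A   (applied A -> A A)
  Step 19: a a a a a a a a A A A  =>  a a a a a a a a a A A   (applied A -> a)
  Step 20: a a a a a a a a a A A  =>  a a a a a a a a a a A   (applied A -> a)
  Step 21: a a a a a a a a a a A  =>  a a a a a a a a a a A A   (applied A -> A A)
  Step 22: a a a a a a a a a a A A  =>  a a a a a a a a a a a A   (applied A -> a)
  Step 23: a a a a a a a a a a a A  =>  a a a a a a a a a a a a   (applied A -> a)
Final yield: a a a a a a a a a a a a
Total rewrite steps: 23

23


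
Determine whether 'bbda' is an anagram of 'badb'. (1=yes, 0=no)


Sort characters of 'bbda': 'abbd'
Sort characters of 'badb': 'abbd'
Sorted forms match -> they ARE anagrams
Result: 1

1


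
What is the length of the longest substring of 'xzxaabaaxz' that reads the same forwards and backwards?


Scanning 'xzxaabaaxz' for palindromic substrings.
Substring at positions 1-9: 'zxaabaaxz'.
Check: reverse('zxaabaaxz') = 'zxaabaaxz' -> palindrome confirmed.
Neighbouring characters ('x' / '-') break symmetry, so it cannot extend further.
No longer palindromic substring exists; longest length = 9

9


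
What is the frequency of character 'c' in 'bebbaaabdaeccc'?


Scanning 'bebbaaabdaeccc' for 'c':
  Position 11: 'c' -> MATCH (count: 1)
  Position 12: 'c' -> MATCH (count: 2)
  Position 13: 'c' -> MATCH (count: 3)
Total occurrences of 'c': 3

3


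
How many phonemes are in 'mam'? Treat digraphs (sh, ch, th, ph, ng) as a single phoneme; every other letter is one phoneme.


Parsing 'mam' greedily, digraphs first:
  'm' -> consonant phoneme (phonemes so far: 1)
  'a' -> vowel phoneme (phonemes so far: 2)
  'm' -> consonant phoneme (phonemes so far: 3)
Total phonemes: 3

3


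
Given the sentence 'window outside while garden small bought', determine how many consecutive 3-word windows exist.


Word trigrams from [6] words:
  Trigram 1: (window outside while)
  Trigram 2: (outside while garden)
  Trigram 3: (while garden small)
  Trigram 4: (garden small bought)
Total word trigrams: 6 - 2 = 4

4


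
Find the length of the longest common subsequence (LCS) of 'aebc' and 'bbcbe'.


DP table for LCS of 'aebc' and 'bbcbe':
       b  b  c  b  e
    0  0  0  0  0  0
  a 0  0  0  0  0  0
  e 0  0  0  0  0  1
  b 0  1  1  1  1  1
  c 0  1  1  2  2  2
LCS: 'bc'
LCS length = 2

2


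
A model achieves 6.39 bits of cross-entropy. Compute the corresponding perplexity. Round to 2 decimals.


Perplexity formula: PP = 2^H
H = 6.39
PP = 2^6.39
Decompose: 2^6.39 = 2^6 * 2^0.39
2^6 = 64, 2^0.39 ~ 1.3103934
PP ~ 64 * 1.3103934 = 83.8651776
Rounded to 2 decimals: 83.87

83.87


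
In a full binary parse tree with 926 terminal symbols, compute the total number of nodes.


Leaf nodes (terminals): 926
Internal nodes = n - 1 = 926 - 1 = 925
Total = leaves + internal = 926 + 925 = 1851

1851


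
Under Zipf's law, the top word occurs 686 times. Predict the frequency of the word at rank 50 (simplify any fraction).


Zipf's law: freq(rank) = f1 / rank
f1 = 686, rank = 50
freq = 686 / 50
GCD(686, 50) = 2
Simplified: 343/25

343/25


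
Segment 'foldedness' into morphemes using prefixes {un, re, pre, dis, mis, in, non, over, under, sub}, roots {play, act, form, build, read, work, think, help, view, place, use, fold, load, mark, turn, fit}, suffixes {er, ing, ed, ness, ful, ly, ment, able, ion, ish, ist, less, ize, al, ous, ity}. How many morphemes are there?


Segmenting 'foldedness' against the inventory:
  'fold' -> root (morpheme 1)
  'ed' -> suffix (morpheme 2)
  'ness' -> suffix (morpheme 3)
Total morphemes: 3

3


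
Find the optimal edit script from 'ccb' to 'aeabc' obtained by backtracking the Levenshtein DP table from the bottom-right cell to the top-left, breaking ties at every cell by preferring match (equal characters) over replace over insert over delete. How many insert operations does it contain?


Edit distance = 4. Backtracking from cell (3, 5) with preference match > replace > insert > delete,
then listing the resulting alignment 'ccb' -> 'aeabc' left to right:
  Step 1: insert 'a' [insertion #1]
  Step 2: replace c->e
  Step 3: replace c->a
  Step 4: keep 'b'
  Step 5: insert 'c' [insertion #2]
Total insertions: 2

2


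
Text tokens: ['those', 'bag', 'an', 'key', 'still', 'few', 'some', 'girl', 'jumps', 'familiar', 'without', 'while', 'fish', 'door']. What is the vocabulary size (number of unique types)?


Listing all tokens and tracking unique types:
  Token 1: 'those' -> NEW (unique so far: 1)
  Token 2: 'bag' -> NEW (unique so far: 2)
  Token 3: 'an' -> NEW (unique so far: 3)
  Token 4: 'key' -> NEW (unique so far: 4)
  Token 5: 'still' -> NEW (unique so far: 5)
  Token 6: 'few' -> NEW (unique so far: 6)
  Token 7: 'some' -> NEW (unique so far: 7)
  Token 8: 'girl' -> NEW (unique so far: 8)
  Token 9: 'jumps' -> NEW (unique so far: 9)
  Token 10: 'familiar' -> NEW (unique so far: 10)
  Token 11: 'without' -> NEW (unique so far: 11)
  Token 12: 'while' -> NEW (unique so far: 12)
  Token 13: 'fish' -> NEW (unique so far: 13)
  Token 14: 'door' -> NEW (unique so far: 14)
Unique types: ('an', 'bag', 'door', 'familiar', 'few', 'fish', 'girl', 'jumps', 'key', 'some', 'still', 'those', 'while', 'without')
Vocabulary size: 14

14


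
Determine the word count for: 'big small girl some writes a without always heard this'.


Counting words by splitting on spaces:
  Word 1: 'big'
  Word 2: 'small'
  Word 3: 'girl'
  Word 4: 'some'
  Word 5: 'writes'
  Word 6: 'a'
  Word 7: 'without'
  Word 8: 'always'
  Word 9: 'heard'
  Word 10: 'this'
Total words: 10

10


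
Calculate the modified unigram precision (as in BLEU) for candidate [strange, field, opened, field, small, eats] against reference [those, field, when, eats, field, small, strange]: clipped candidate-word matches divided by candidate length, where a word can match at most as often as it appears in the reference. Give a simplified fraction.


Reference word counts: {'eats': 1, 'field': 2, 'small': 1, 'strange': 1, 'those': 1, 'when': 1}
Checking each candidate word (with clipping):
  'strange' -> in reference (ref count 1, used 1/1) -> match (matches: 1)
  'field' -> in reference (ref count 2, used 1/2) -> match (matches: 2)
  'opened' -> not in reference -> no match (matches: 2)
  'field' -> in reference (ref count 2, used 2/2) -> match (matches: 3)
  'small' -> in reference (ref count 1, used 1/1) -> match (matches: 4)
  'eats' -> in reference (ref count 1, used 1/1) -> match (matches: 5)
Clipped matches: 5, Candidate length: 6
Precision = 5/6

5/6


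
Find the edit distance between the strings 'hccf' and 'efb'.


Building DP table for s1='hccf' (len 4) and s2='efb' (len 3):
       e  f  b
    0  1  2  3
  h 1  1  2  3
  c 2  2  2  3
  c 3  3  3  3
  f 4  4  3  4
Edit distance = dp[4][3] = 4

4


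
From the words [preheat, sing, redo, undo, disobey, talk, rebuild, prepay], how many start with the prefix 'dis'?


Checking each word for prefix 'dis':
  'preheat' -> no (count: 0)
  'sing' -> no (count: 0)
  'redo' -> no (count: 0)
  'undo' -> no (count: 0)
  'disobey' -> YES, starts with 'dis' (count: 1)
  'talk' -> no (count: 1)
  'rebuild' -> no (count: 1)
  'prepay' -> no (count: 1)
Total with prefix 'dis': 1

1


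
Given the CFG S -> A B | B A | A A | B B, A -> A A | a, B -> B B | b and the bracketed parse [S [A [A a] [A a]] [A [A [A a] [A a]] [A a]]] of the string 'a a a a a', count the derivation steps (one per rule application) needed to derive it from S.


Every bracketed nonterminal node [X ...] in the tree is produced by exactly one rule application.
Reading the tree off as a leftmost derivation:
  Step 1: S  =>  A A   (applied S -> A A)
  Step 2: A A  =>  A A A   (applied A -> A A)
  Step 3: A A A  =>  a A A   (applied A -> a)
  Step 4: a A A  =>  a a A   (applied A -> a)
  Step 5: a a A  =>  a a A A   (applied A -> A A)
  Step 6: a a A A  =>  a a A A A   (applied A -> A A)
  Step 7: a a A A A  =>  a a a A A   (applied A -> a)
  Step 8: a a a A A  =>  a a a a A   (applied A -> a)
  Step 9: a a a a A  =>  a a a a a   (applied A -> a)
Final yield: a a a a a
Total rewrite steps: 9

9


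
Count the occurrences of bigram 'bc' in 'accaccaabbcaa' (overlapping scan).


Scanning 'accaccaabbcaa' for bigram 'bc':
  Position 0: 'ac' -> no
  Position 1: 'cc' -> no
  Position 2: 'ca' -> no
  Position 3: 'ac' -> no
  Position 4: 'cc' -> no
  Position 5: 'ca' -> no
  Position 6: 'aa' -> no
  Position 7: 'ab' -> no
  Position 8: 'bb' -> no
  Position 9: 'bc' -> MATCH
  Position 10: 'ca' -> no
  Position 11: 'aa' -> no
Total matches: 1

1


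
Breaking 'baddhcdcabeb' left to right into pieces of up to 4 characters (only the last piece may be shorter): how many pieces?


'baddhcdcabeb' has 12 characters.
Chunking with max size 4:
  Chunk 1: 'badd' (positions 0-3)
  Chunk 2: 'hcdc' (positions 4-7)
  Chunk 3: 'abeb' (positions 8-11)
Total chunks: ceil(12 / 4) = 3

3


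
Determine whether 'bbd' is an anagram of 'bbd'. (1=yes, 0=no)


Sort characters of 'bbd': 'bbd'
Sort characters of 'bbd': 'bbd'
Sorted forms match -> they ARE anagrams
Result: 1

1


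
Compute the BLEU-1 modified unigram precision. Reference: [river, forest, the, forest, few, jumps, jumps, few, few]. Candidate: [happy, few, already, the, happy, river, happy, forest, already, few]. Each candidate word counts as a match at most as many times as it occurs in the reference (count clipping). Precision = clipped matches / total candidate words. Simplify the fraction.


Reference word counts: {'few': 3, 'forest': 2, 'jumps': 2, 'river': 1, 'the': 1}
Checking each candidate word (with clipping):
  'happy' -> not in reference -> no match (matches: 0)
  'few' -> in reference (ref count 3, used 1/3) -> match (matches: 1)
  'already' -> not in reference -> no match (matches: 1)
  'the' -> in reference (ref count 1, used 1/1) -> match (matches: 2)
  'happy' -> not in reference -> no match (matches: 2)
  'river' -> in reference (ref count 1, used 1/1) -> match (matches: 3)
  'happy' -> not in reference -> no match (matches: 3)
  'forest' -> in reference (ref count 2, used 1/2) -> match (matches: 4)
  'already' -> not in reference -> no match (matches: 4)
  'few' -> in reference (ref count 3, used 2/3) -> match (matches: 5)
Clipped matches: 5, Candidate length: 10
Precision = 5/10 = 1/2

1/2


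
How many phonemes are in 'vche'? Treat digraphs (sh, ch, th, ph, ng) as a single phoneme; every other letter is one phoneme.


Parsing 'vche' greedily, digraphs first:
  'v' -> consonant phoneme (phonemes so far: 1)
  'ch' -> digraph (1 consonant phoneme) (phonemes so far: 2)
  'e' -> vowel phoneme (phonemes so far: 3)
Total phonemes: 3

3


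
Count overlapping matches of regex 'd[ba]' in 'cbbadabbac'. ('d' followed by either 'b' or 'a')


Pattern: d[ba] means 'd' followed by either 'b' or 'a'.
Scanning 'cbbadabbac' position-by-position:
  Pos 0: window 'cb' -> no
  Pos 1: window 'bb' -> no
  Pos 2: window 'ba' -> no
  Pos 3: window 'ad' -> no
  Pos 4: window 'da' -> MATCH
  Pos 5: window 'ab' -> no
  Pos 6: window 'bb' -> no
  Pos 7: window 'ba' -> no
  Pos 8: window 'ac' -> no
  Pos 9: window 'c' -> no
Total matches: 1

1


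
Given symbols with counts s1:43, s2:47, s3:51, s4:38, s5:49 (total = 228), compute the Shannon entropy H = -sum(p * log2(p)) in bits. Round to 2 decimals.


Computing entropy H = -sum(p_i * log2(p_i)):
  s1: p = 43/228 = 0.1886, -p*log2(p) = 0.4539
  s2: p = 47/228 = 0.2061, -p*log2(p) = 0.4696
  s3: p = 51/228 = 0.2237, -p*log2(p) = 0.4833
  s4: p = 38/228 = 0.1667, -p*log2(p) = 0.4308
  s5: p = 49/228 = 0.2149, -p*log2(p) = 0.4767
H = sum of terms = 2.3143
Rounded to 2 decimals: 2.31

2.31


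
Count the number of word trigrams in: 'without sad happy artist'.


Word trigrams from [4] words:
  Trigram 1: (without sad happy)
  Trigram 2: (sad happy artist)
Total word trigrams: 4 - 2 = 2

2


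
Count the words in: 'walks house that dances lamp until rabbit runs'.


Counting words by splitting on spaces:
  Word 1: 'walks'
  Word 2: 'house'
  Word 3: 'that'
  Word 4: 'dances'
  Word 5: 'lamp'
  Word 6: 'until'
  Word 7: 'rabbit'
  Word 8: 'runs'
Total words: 8

8


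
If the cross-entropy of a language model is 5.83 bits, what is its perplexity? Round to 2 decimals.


Perplexity formula: PP = 2^H
H = 5.83
PP = 2^5.83
Decompose: 2^5.83 = 2^5 * 2^0.83
2^5 = 32, 2^0.83 ~ 1.7776854
PP ~ 32 * 1.7776854 = 56.8859328
Rounded to 2 decimals: 56.89

56.89


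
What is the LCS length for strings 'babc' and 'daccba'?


DP table for LCS of 'babc' and 'daccba':
       d  a  c  c  b  a
    0  0  0  0  0  0  0
  b 0  0  0  0  0  1  1
  a 0  0  1  1  1  1  2
  b 0  0  1  1  1  2  2
  c 0  0  1  2  2  2  2
LCS: 'ba'
LCS length = 2

2


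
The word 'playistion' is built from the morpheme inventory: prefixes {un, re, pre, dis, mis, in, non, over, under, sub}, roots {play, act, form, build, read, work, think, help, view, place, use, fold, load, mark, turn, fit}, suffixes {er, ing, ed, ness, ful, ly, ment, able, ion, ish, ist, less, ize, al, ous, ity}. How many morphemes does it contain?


Segmenting 'playistion' against the inventory:
  'play' -> root (morpheme 1)
  'ist' -> suffix (morpheme 2)
  'ion' -> suffix (morpheme 3)
Total morphemes: 3

3


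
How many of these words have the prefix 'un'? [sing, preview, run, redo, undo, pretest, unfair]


Checking each word for prefix 'un':
  'sing' -> no (count: 0)
  'preview' -> no (count: 0)
  'run' -> no (count: 0)
  'redo' -> no (count: 0)
  'undo' -> YES, starts with 'un' (count: 1)
  'pretest' -> no (count: 1)
  'unfair' -> YES, starts with 'un' (count: 2)
Total with prefix 'un': 2

2


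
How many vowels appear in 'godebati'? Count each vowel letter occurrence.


Scanning each character of 'godebati':
  Position 1: 'g' -> consonant (running count: 0)
  Position 2: 'o' -> vowel (running count: 1)
  Position 3: 'd' -> consonant (running count: 1)
  Position 4: 'e' -> vowel (running count: 2)
  Position 5: 'b' -> consonant (running count: 2)
  Position 6: 'a' -> vowel (running count: 3)
  Position 7: 't' -> consonant (running count: 3)
  Position 8: 'i' -> vowel (running count: 4)
Total vowels: 4

4


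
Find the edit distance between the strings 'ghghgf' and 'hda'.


Building DP table for s1='ghghgf' (len 6) and s2='hda' (len 3):
       h  d  a
    0  1  2  3
  g 1  1  2  3
  h 2  1  2  3
  g 3  2  2  3
  h 4  3  3  3
  g 5  4  4  4
  f 6  5  5  5
Edit distance = dp[6][3] = 5

5


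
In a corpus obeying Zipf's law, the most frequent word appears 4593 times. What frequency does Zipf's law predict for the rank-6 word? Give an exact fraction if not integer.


Zipf's law: freq(rank) = f1 / rank
f1 = 4593, rank = 6
freq = 4593 / 6
GCD(4593, 6) = 3
Simplified: 1531/2

1531/2


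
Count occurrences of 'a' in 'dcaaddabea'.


Scanning 'dcaaddabea' for 'a':
  Position 2: 'a' -> MATCH (count: 1)
  Position 3: 'a' -> MATCH (count: 2)
  Position 6: 'a' -> MATCH (count: 3)
  Position 9: 'a' -> MATCH (count: 4)
Total occurrences of 'a': 4

4


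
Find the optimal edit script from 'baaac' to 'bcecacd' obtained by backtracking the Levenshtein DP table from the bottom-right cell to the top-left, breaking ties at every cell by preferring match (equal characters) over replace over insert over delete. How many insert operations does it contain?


Edit distance = 4. Backtracking from cell (5, 7) with preference match > replace > insert > delete,
then listing the resulting alignment 'baaac' -> 'bcecacd' left to right:
  Step 1: keep 'b'
  Step 2: insert 'c' [insertion #1]
  Step 3: replace a->e
  Step 4: replace a->c
  Step 5: keep 'a'
  Step 6: keep 'c'
  Step 7: insert 'd' [insertion #2]
Total insertions: 2

2


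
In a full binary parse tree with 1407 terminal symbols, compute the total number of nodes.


Leaf nodes (terminals): 1407
Internal nodes = n - 1 = 1407 - 1 = 1406
Total = leaves + internal = 1407 + 1406 = 2813

2813


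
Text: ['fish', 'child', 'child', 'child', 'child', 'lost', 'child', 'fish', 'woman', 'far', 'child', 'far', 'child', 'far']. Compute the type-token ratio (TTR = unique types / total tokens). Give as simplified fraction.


Tokens: 14
Unique types: ('child', 'far', 'fish', 'lost', 'woman') = 5
TTR = 5/14
Already in lowest terms.

5/14


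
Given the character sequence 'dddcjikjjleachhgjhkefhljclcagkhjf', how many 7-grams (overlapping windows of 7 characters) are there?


String 'dddcjikjjleachhgjhkefhljclcagkhjf' has length L = 33.
Number of overlapping n-grams = L - n + 1
Substituting: 33 - 7 + 1 = 27

27


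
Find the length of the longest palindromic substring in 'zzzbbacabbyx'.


Scanning 'zzzbbacabbyx' for palindromic substrings.
Substring at positions 3-9: 'bbacabb'.
Check: reverse('bbacabb') = 'bbacabb' -> palindrome confirmed.
Neighbouring characters ('z' / 'y') break symmetry, so it cannot extend further.
No longer palindromic substring exists; longest length = 7

7


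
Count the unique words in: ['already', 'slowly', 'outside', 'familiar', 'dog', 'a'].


Listing all tokens and tracking unique types:
  Token 1: 'already' -> NEW (unique so far: 1)
  Token 2: 'slowly' -> NEW (unique so far: 2)
  Token 3: 'outside' -> NEW (unique so far: 3)
  Token 4: 'familiar' -> NEW (unique so far: 4)
  Token 5: 'dog' -> NEW (unique so far: 5)
  Token 6: 'a' -> NEW (unique so far: 6)
Unique types: ('a', 'already', 'dog', 'familiar', 'outside', 'slowly')
Vocabulary size: 6

6


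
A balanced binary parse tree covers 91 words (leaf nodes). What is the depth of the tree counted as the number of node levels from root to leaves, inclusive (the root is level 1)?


In a balanced binary tree with n leaves the deepest leaf is ceil(log2(n)) edges below the root,
so counting node levels inclusive of root and leaves gives ceil(log2(n)) + 1 levels.
log2(91) = 6.5078
ceil(6.5078) = 7
levels = 7 + 1 = 8

8


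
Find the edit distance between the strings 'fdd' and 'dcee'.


Building DP table for s1='fdd' (len 3) and s2='dcee' (len 4):
       d  c  e  e
    0  1  2  3  4
  f 1  1  2  3  4
  d 2  1  2  3  4
  d 3  2  2  3  4
Edit distance = dp[3][4] = 4

4


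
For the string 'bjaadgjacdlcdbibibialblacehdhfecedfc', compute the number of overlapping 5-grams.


String 'bjaadgjacdlcdbibibialblacehdhfecedfc' has length L = 36.
Number of overlapping n-grams = L - n + 1
Substituting: 36 - 5 + 1 = 32

32
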